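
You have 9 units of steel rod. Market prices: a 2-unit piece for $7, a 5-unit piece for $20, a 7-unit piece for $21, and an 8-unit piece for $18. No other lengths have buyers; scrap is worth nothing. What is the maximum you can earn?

34

Let f[k] be the best obtainable value from length k. For each k, try every first piece i and keep the best of price[i] + f[k−i].
f[1] = 0
f[2] = 7
f[3] = 7
f[4] = 14  (first piece 2, then f[2]=7)
f[5] = 20
f[6] = 21  (first piece 2, then f[4]=14)
f[7] = 27  (first piece 2, then f[5]=20)
f[8] = 28  (first piece 2, then f[6]=21)
f[9] = 34  (first piece 2, then f[7]=27)
One optimal cutting: 5 + 2 + 2 → $34.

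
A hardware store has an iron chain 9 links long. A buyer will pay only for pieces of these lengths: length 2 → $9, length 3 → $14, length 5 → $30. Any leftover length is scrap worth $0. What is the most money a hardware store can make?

48

Let r[k] be the best obtainable value from length k. For each k, try every first piece i and keep the best of price[i] + r[k−i].
r[1] = 0
r[2] = 9
r[3] = max(9+0, 14+0) = 14
r[4] = max(9+9, 14+0) = 18
r[5] = max(9+14, 14+9, 30+0) = 30
r[6] = max(9+18, 14+14, 30+0) = 30
r[7] = max(9+30, 14+18, 30+9) = 39
r[8] = max(9+30, 14+30, 30+14) = 44
r[9] = max(9+39, 14+30, 30+18) = 48
One optimal cutting: 5 + 2 + 2 → $48.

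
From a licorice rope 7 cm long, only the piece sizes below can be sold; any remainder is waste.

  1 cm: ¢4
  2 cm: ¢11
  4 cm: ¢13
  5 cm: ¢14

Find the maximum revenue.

Consider every possible first cut. r[k] is the best of p[i]+r[k−i] over all sellable i≤k.
r[1] = 4
r[2] = 11
r[3] = 15  (first piece 1, then r[2]=11)
r[4] = 22  (first piece 2, then r[2]=11)
r[5] = 26  (first piece 1, then r[4]=22)
r[6] = 33  (first piece 2, then r[4]=22)
r[7] = 37  (first piece 1, then r[6]=33)
One optimal cutting: 2 + 2 + 2 + 1 → ¢37.

37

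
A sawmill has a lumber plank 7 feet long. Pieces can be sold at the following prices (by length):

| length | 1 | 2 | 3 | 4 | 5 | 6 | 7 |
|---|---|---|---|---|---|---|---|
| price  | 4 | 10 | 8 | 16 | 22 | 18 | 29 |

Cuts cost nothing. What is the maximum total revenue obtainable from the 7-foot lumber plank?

Build R[k] bottom-up: R[k] = max over allowed piece i of (p[i] + R[k−i]).
R[1] = 4
R[2] = max(4+4, 10+0) = 10
R[3] = max(4+10, 10+4, 8+0) = 14
R[4] = max(4+14, 10+10, 8+4, 16+0) = 20
R[5] = max(4+20, 10+14, 8+10, 16+4, 22+0) = 24
R[6] = max(4+24, 10+20, 8+14, 16+10, 22+4, 18+0) = 30
R[7] = max(4+30, 10+24, 8+20, …, 18+4, 29+0) = 34
One optimal cutting: 2 + 2 + 2 + 1 → $10 + $10 + $10 + $4 = $34.

34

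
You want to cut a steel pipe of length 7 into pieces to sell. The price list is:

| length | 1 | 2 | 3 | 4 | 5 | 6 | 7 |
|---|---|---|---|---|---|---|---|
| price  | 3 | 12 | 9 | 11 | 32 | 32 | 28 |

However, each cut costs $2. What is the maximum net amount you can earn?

42

Build r[k] bottom-up: r[k] = max over allowed piece i of (p[i] + r[k−i]) − 2 per cut.
r[1] = 3
r[2] = 12
r[3] = 13  (first piece 1, then r[2]=12)
r[4] = 22  (first piece 2, then r[2]=12)
r[5] = 32
r[6] = 33  (first piece 1, then r[5]=32)
r[7] = 42  (first piece 2, then r[5]=32)
One optimal plan: pieces 5 + 2 (1 cut) → $44 − $2 = $42.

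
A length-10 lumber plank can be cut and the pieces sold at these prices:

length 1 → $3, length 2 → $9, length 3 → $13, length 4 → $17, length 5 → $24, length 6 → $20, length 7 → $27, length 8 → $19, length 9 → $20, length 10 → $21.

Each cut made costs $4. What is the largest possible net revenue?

Let net[k] be the best obtainable value from length k. For each k, try every first piece i and keep the best of price[i] + net[k−i] minus the 4 cut fee when i<k.
net[1] = 3
net[2] = 9
net[3] = 13
net[4] = 17
net[5] = 24
net[6] = 23  (first piece 1, then net[5]=24)
net[7] = 29  (first piece 2, then net[5]=24)
net[8] = 33  (first piece 3, then net[5]=24)
net[9] = 37  (first piece 4, then net[5]=24)
net[10] = 44  (first piece 5, then net[5]=24)
One optimal plan: pieces 5 + 5 (1 cut) → $48 − $4 = $44.

44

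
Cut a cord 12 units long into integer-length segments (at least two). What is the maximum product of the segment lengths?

81

Fill f[k] for k=2..12: at each k try every first piece i and multiply by the better of (k−i) uncut or f[k−i].
f[2] = 1×max(1,0) = 1×1 = 1
f[3] = 1×max(2,1) = 1×2 = 2
f[4] = 2×max(2,1) = 2×2 = 4
f[5] = 2×max(3,2) = 2×3 = 6
f[6] = 3×max(3,2) = 3×3 = 9
f[7] = 2×max(5,6) = 2×6 = 12
f[8] = 2×max(6,9) = 2×9 = 18
f[9] = 3×max(6,9) = 3×9 = 27
f[10] = 2×max(8,18) = 2×18 = 36
f[11] = 2×max(9,27) = 2×27 = 54
f[12] = 3×max(9,27) = 3×27 = 81
One optimal split: 3 + 3 + 3 + 3; product 3×3×3×3 = 81.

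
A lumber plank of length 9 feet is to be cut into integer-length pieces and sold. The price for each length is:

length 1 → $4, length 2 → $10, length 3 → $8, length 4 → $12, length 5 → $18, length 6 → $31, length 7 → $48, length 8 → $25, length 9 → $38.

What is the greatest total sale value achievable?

Build v[k] bottom-up: v[k] = max over allowed piece i of (p[i] + v[k−i]).
v[1] = 4
v[2] = max(4+4, 10+0) = 10
v[3] = max(4+10, 10+4, 8+0) = 14
v[4] = max(4+14, 10+10, 8+4, 12+0) = 20
v[5] = max(4+20, 10+14, 8+10, 12+4, 18+0) = 24
v[6] = max(4+24, 10+20, 8+14, 12+10, 18+4, 31+0) = 31
v[7] = max(4+31, 10+24, 8+20, …, 31+4, 48+0) = 48
v[8] = max(4+48, 10+31, 8+24, …, 48+4, 25+0) = 52
v[9] = max(4+52, 10+48, 8+31, …, 25+4, 38+0) = 58
One optimal cutting: 7 + 2 → $48 + $10 = $58.

58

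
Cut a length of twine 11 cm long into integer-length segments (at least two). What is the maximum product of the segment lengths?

54

Define prod[k] = max over 1≤i<k of i · max(k−i, prod[k−i]); the inner max lets the remainder stay uncut if that's better.
prod[2] = 1·max(1,0) = 1·1 = 1
prod[3] = 1·max(2,1) = 1·2 = 2
prod[4] = 2·max(2,1) = 2·2 = 4
prod[5] = 2·max(3,2) = 2·3 = 6
prod[6] = 3·max(3,2) = 3·3 = 9
prod[7] = 2·max(5,6) = 2·6 = 12
prod[8] = 2·max(6,9) = 2·9 = 18
prod[9] = 3·max(6,9) = 3·9 = 27
prod[10] = 2·max(8,18) = 2·18 = 36
prod[11] = 2·max(9,27) = 2·27 = 54
One optimal split: 3 + 3 + 3 + 2; product 3·3·3·2 = 54.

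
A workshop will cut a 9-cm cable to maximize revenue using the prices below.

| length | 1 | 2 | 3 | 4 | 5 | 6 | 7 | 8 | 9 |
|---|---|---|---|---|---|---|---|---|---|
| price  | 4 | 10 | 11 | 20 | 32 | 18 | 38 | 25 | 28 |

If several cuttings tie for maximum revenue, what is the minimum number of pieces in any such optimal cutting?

2

Consider every possible first cut. r[k] is the best of p[i]+r[k−i] over all sellable i≤k.
r[1] = 4
r[2] = 10
r[3] = 14  (first piece 1, then r[2]=10)
r[4] = 20  (first piece 2, then r[2]=10)
r[5] = 32
r[6] = 36  (first piece 1, then r[5]=32)
r[7] = 42  (first piece 2, then r[5]=32)
r[8] = 46  (first piece 1, then r[7]=42)
r[9] = 52  (first piece 2, then r[7]=42)
Maximum revenue is $52.
Now minimize piece count subject to staying optimal: for each k, pieces[k] = 1 + min over i with p[i]+r[k−i]=r[k] of pieces[k−i].
pieces[6] = 2
pieces[7] = 2
pieces[8] = 3
pieces[9] = 2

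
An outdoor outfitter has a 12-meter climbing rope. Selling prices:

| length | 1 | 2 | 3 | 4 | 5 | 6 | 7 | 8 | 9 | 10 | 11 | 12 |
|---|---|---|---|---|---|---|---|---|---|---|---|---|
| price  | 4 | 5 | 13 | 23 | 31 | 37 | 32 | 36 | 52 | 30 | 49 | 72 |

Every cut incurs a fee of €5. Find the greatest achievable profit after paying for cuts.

Consider every possible first cut. v[k] is the best of p[i]+v[k−i] over all sellable i≤k, charging 5 whenever i<k.
v[1] = 4
v[2] = max(4+4-5, 5+0) = 5
v[3] = max(4+5-5, 5+4-5, 13+0) = 13
v[4] = max(4+13-5, 5+5-5, 13+4-5, 23+0) = 23
v[5] = max(4+23-5, 5+13-5, 13+5-5, 23+4-5, 31+0) = 31
v[6] = max(4+31-5, 5+23-5, 13+13-5, 23+5-5, 31+4-5, 37+0) = 37
v[7] = max(4+37-5, 5+31-5, 13+23-5, …, 37+4-5, 32+0) = 36
v[8] = max(4+36-5, 5+37-5, 13+31-5, …, 32+4-5, 36+0) = 41
v[9] = max(4+41-5, 5+36-5, 13+37-5, …, 36+4-5, 52+0) = 52
v[10] = max(4+52-5, 5+41-5, 13+36-5, …, 52+4-5, 30+0) = 57
v[11] = max(4+57-5, 5+52-5, 13+41-5, …, 30+4-5, 49+0) = 63
v[12] = max(4+63-5, 5+57-5, 13+52-5, …, 49+4-5, 72+0) = 72
Best is to make no cuts and sell whole for €72.

72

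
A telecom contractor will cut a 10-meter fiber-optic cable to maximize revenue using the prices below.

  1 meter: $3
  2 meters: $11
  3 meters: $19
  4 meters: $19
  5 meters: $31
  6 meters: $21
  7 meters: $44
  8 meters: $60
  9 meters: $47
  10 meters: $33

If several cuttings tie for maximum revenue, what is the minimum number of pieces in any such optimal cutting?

Build r[k] bottom-up: r[k] = max over allowed piece i of (p[i] + r[k−i]).
r[1] = 3
r[2] = max(3+3, 11+0) = 11
r[3] = max(3+11, 11+3, 19+0) = 19
r[4] = max(3+19, 11+11, 19+3, 19+0) = 22
r[5] = max(3+22, 11+19, 19+11, 19+3, 31+0) = 31
r[6] = max(3+31, 11+22, 19+19, 19+11, 31+3, 21+0) = 38
r[7] = max(3+38, 11+31, 19+22, …, 21+3, 44+0) = 44
r[8] = max(3+44, 11+38, 19+31, …, 44+3, 60+0) = 60
r[9] = max(3+60, 11+44, 19+38, …, 60+3, 47+0) = 63
r[10] = max(3+63, 11+60, 19+44, …, 47+3, 33+0) = 71
Maximum revenue is $71.
Now minimize piece count subject to staying optimal: for each k, pieces[k] = 1 + min over i with p[i]+r[k−i]=r[k] of pieces[k−i].
pieces[7] = 1
pieces[8] = 1
pieces[9] = 2
pieces[10] = 2

2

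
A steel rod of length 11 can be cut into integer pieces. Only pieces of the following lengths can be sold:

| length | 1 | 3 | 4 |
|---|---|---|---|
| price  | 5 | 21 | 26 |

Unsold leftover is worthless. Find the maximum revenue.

73

Let f[k] be the best obtainable value from length k. For each k, try every first piece i and keep the best of price[i] + f[k−i].
f[1] = 5
f[2] = 10  (first piece 1, then f[1]=5)
f[3] = 21
f[4] = 26  (first piece 1, then f[3]=21)
f[5] = 31  (first piece 1, then f[4]=26)
f[6] = 42  (first piece 3, then f[3]=21)
f[7] = 47  (first piece 1, then f[6]=42)
f[8] = 52  (first piece 1, then f[7]=47)
f[9] = 63  (first piece 3, then f[6]=42)
f[10] = 68  (first piece 1, then f[9]=63)
f[11] = 73  (first piece 1, then f[10]=68)
One optimal cutting: 3 + 3 + 3 + 1 + 1 → $73.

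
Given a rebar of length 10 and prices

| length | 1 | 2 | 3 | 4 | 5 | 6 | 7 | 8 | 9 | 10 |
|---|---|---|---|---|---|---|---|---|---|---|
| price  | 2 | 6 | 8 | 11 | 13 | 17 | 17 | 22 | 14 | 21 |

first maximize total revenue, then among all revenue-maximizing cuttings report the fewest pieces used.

5

Let r[k] be the best obtainable value from length k. For each k, try every first piece i and keep the best of price[i] + r[k−i].
r[1] = 2
r[2] = 6
r[3] = 8  (first piece 1, then r[2]=6)
r[4] = 12  (first piece 2, then r[2]=6)
r[5] = 14  (first piece 1, then r[4]=12)
r[6] = 18  (first piece 2, then r[4]=12)
r[7] = 20  (first piece 1, then r[6]=18)
r[8] = 24  (first piece 2, then r[6]=18)
r[9] = 26  (first piece 1, then r[8]=24)
r[10] = 30  (first piece 2, then r[8]=24)
Maximum revenue is ₹30.
Now minimize piece count subject to staying optimal: for each k, pieces[k] = 1 + min over i with p[i]+r[k−i]=r[k] of pieces[k−i].
pieces[7] = 3
pieces[8] = 4
pieces[9] = 4
pieces[10] = 5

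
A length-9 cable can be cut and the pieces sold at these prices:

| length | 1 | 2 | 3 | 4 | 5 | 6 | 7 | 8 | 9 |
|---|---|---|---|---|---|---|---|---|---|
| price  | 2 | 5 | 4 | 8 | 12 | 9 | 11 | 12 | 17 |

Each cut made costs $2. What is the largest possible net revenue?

18

Build r[k] bottom-up: r[k] = max over allowed piece i of (p[i] + r[k−i]) − 2 per cut.
r[1] = 2
r[2] = max(2+2-2, 5+0) = 5
r[3] = max(2+5-2, 5+2-2, 4+0) = 5
r[4] = max(2+5-2, 5+5-2, 4+2-2, 8+0) = 8
r[5] = max(2+8-2, 5+5-2, 4+5-2, 8+2-2, 12+0) = 12
r[6] = max(2+12-2, 5+8-2, 4+5-2, 8+5-2, 12+2-2, 9+0) = 12
r[7] = max(2+12-2, 5+12-2, 4+8-2, …, 9+2-2, 11+0) = 15
r[8] = max(2+15-2, 5+12-2, 4+12-2, …, 11+2-2, 12+0) = 15
r[9] = max(2+15-2, 5+15-2, 4+12-2, …, 12+2-2, 17+0) = 18
One optimal plan: pieces 5 + 2 + 2 (2 cuts) → $22 − $4 = $18.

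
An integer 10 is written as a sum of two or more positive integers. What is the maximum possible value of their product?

Fill m[k] for k=2..10: at each k try every first piece i and multiply by the better of (k−i) uncut or m[k−i].
m[2] = 1·max(1,0) = 1·1 = 1
m[3] = 1·max(2,1) = 1·2 = 2
m[4] = 2·max(2,1) = 2·2 = 4
m[5] = 2·max(3,2) = 2·3 = 6
m[6] = 3·max(3,2) = 3·3 = 9
m[7] = 2·max(5,6) = 2·6 = 12
m[8] = 2·max(6,9) = 2·9 = 18
m[9] = 3·max(6,9) = 3·9 = 27
m[10] = 2·max(8,18) = 2·18 = 36
One optimal split: 3 + 3 + 2 + 2; product 3·3·2·2 = 36.

36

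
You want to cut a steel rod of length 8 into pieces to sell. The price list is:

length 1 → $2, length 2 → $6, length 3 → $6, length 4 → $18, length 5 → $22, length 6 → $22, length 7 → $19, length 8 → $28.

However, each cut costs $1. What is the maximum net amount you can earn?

35

Build net[k] bottom-up: net[k] = max over allowed piece i of (p[i] + net[k−i]) − 1 per cut.
net[1] = 2
net[2] = max(2+2-1, 6+0) = 6
net[3] = max(2+6-1, 6+2-1, 6+0) = 7
net[4] = max(2+7-1, 6+6-1, 6+2-1, 18+0) = 18
net[5] = max(2+18-1, 6+7-1, 6+6-1, 18+2-1, 22+0) = 22
net[6] = max(2+22-1, 6+18-1, 6+7-1, 18+6-1, 22+2-1, 22+0) = 23
net[7] = max(2+23-1, 6+22-1, 6+18-1, …, 22+2-1, 19+0) = 27
net[8] = max(2+27-1, 6+23-1, 6+22-1, …, 19+2-1, 28+0) = 35
One optimal plan: pieces 4 + 4 (1 cut) → $36 − $1 = $35.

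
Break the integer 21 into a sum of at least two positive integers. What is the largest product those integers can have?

2187

Let f[k] be the best product for length k (with at least one cut). For each first piece i, the rest contributes max(k−i, f[k−i]).
f[2] = 1·max(1,0) = 1·1 = 1
f[3] = 1·max(2,1) = 1·2 = 2
f[4] = 2·max(2,1) = 2·2 = 4
f[5] = 2·max(3,2) = 2·3 = 6
f[6] = 3·max(3,2) = 3·3 = 9
f[7] = 2·max(5,6) = 2·6 = 12
f[8] = 2·max(6,9) = 2·9 = 18
f[9] = 3·max(6,9) = 3·9 = 27
f[10] = 2·max(8,18) = 2·18 = 36
f[11] = 2·max(9,27) = 2·27 = 54
f[12] = 3·max(9,27) = 3·27 = 81
f[13] = 2·max(11,54) = 2·54 = 108
f[14] = 2·max(12,81) = 2·81 = 162
f[15] = 3·max(12,81) = 3·81 = 243
f[16] = 2·max(14,162) = 2·162 = 324
f[17] = 2·max(15,243) = 2·243 = 486
f[18] = 3·max(15,243) = 3·243 = 729
f[19] = 2·max(17,486) = 2·486 = 972
f[20] = 2·max(18,729) = 2·729 = 1458
f[21] = 3·max(18,729) = 3·729 = 2187
One optimal split: 3 + 3 + 3 + 3 + 3 + 3 + 3; product 3·3·3·3·3·3·3 = 2187.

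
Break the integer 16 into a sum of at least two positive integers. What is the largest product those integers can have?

324

Fill m[k] for k=2..16: at each k try every first piece i and multiply by the better of (k−i) uncut or m[k−i].
m[2] = 1×max(1,0) = 1×1 = 1
m[3] = max(1×2, 2×1) = 2
m[4] = max(1×3, 2×2, 3×1) = 4
m[5] = max(1×4, 2×3, 3×2, 4×1) = 6
m[6] = max(1×6, 2×4, 3×3, 4×2, 5×1) = 9
m[7] = max(1×9, 2×6, 3×4, 4×3, 5×2, 6×1) = 12
m[8] = max(1×12, 2×9, 3×6, …, 6×2, 7×1) = 18
m[9] = max(1×18, 2×12, 3×9, …, 7×2, 8×1) = 27
m[10] = max(1×27, 2×18, 3×12, …, 8×2, 9×1) = 36
m[11] = max(1×36, 2×27, 3×18, …, 9×2, 10×1) = 54
m[12] = max(1×54, 2×36, 3×27, …, 10×2, 11×1) = 81
m[13] = max(1×81, 2×54, 3×36, …, 11×2, 12×1) = 108
m[14] = max(1×108, 2×81, 3×54, …, 12×2, 13×1) = 162
m[15] = max(1×162, 2×108, 3×81, …, 13×2, 14×1) = 243
m[16] = max(1×243, 2×162, 3×108, …, 14×2, 15×1) = 324
One optimal split: 3 + 3 + 3 + 3 + 2 + 2; product 3×3×3×3×2×2 = 324.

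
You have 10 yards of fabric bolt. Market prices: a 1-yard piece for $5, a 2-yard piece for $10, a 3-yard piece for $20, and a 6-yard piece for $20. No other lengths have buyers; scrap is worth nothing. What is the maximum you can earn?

Consider every possible first cut. best[k] is the best of p[i]+best[k−i] over all sellable i≤k.
best[1] = 5
best[2] = max(5+5, 10+0) = 10
best[3] = max(5+10, 10+5, 20+0) = 20
best[4] = max(5+20, 10+10, 20+5) = 25
best[5] = max(5+25, 10+20, 20+10) = 30
best[6] = max(5+30, 10+25, 20+20, 20+0) = 40
best[7] = max(5+40, 10+30, 20+25, 20+5) = 45
best[8] = max(5+45, 10+40, 20+30, 20+10) = 50
best[9] = max(5+50, 10+45, 20+40, 20+20) = 60
best[10] = max(5+60, 10+50, 20+45, 20+25) = 65
One optimal cutting: 3 + 3 + 3 + 1 → $65.

65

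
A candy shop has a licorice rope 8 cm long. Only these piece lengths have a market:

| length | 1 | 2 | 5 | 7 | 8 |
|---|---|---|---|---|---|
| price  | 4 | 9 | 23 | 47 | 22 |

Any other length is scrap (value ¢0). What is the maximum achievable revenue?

Build f[k] bottom-up: f[k] = max over allowed piece i of (p[i] + f[k−i]).
f[1] = 4
f[2] = max(4+4, 9+0) = 9
f[3] = max(4+9, 9+4) = 13
f[4] = max(4+13, 9+9) = 18
f[5] = max(4+18, 9+13, 23+0) = 23
f[6] = max(4+23, 9+18, 23+4) = 27
f[7] = max(4+27, 9+23, 23+9, 47+0) = 47
f[8] = max(4+47, 9+27, 23+13, 47+4, 22+0) = 51
One optimal cutting: 7 + 1 → ¢51.

51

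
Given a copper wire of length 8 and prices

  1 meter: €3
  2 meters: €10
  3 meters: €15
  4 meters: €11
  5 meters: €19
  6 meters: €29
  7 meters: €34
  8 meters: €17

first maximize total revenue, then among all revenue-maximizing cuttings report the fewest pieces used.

Build r[k] bottom-up: r[k] = max over allowed piece i of (p[i] + r[k−i]).
r[1] = 3
r[2] = max(3+3, 10+0) = 10
r[3] = max(3+10, 10+3, 15+0) = 15
r[4] = max(3+15, 10+10, 15+3, 11+0) = 20
r[5] = max(3+20, 10+15, 15+10, 11+3, 19+0) = 25
r[6] = max(3+25, 10+20, 15+15, 11+10, 19+3, 29+0) = 30
r[7] = max(3+30, 10+25, 15+20, …, 29+3, 34+0) = 35
r[8] = max(3+35, 10+30, 15+25, …, 34+3, 17+0) = 40
Maximum revenue is €40.
Now minimize piece count subject to staying optimal: for each k, pieces[k] = 1 + min over i with p[i]+r[k−i]=r[k] of pieces[k−i].
pieces[5] = 2
pieces[6] = 2
pieces[7] = 3
pieces[8] = 3

3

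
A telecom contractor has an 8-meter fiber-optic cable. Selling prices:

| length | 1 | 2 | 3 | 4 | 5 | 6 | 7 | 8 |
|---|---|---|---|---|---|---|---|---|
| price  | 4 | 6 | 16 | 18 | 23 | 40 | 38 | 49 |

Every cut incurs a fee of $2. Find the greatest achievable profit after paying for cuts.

Build net[k] bottom-up: net[k] = max over allowed piece i of (p[i] + net[k−i]) − 2 per cut.
net[1] = 4
net[2] = max(4+4-2, 6+0) = 6
net[3] = max(4+6-2, 6+4-2, 16+0) = 16
net[4] = max(4+16-2, 6+6-2, 16+4-2, 18+0) = 18
net[5] = max(4+18-2, 6+16-2, 16+6-2, 18+4-2, 23+0) = 23
net[6] = max(4+23-2, 6+18-2, 16+16-2, 18+6-2, 23+4-2, 40+0) = 40
net[7] = max(4+40-2, 6+23-2, 16+18-2, …, 40+4-2, 38+0) = 42
net[8] = max(4+42-2, 6+40-2, 16+23-2, …, 38+4-2, 49+0) = 49
Best is to make no cuts and sell whole for $49.

49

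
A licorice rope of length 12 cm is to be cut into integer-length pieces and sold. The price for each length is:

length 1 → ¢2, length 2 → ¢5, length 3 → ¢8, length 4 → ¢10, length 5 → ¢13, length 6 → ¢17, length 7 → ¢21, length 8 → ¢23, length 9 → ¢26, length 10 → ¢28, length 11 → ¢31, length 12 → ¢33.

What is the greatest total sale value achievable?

34

Let r[k] be the best obtainable value from length k. For each k, try every first piece i and keep the best of price[i] + r[k−i].
r[1] = 2
r[2] = max(2+2, 5+0) = 5
r[3] = max(2+5, 5+2, 8+0) = 8
r[4] = max(2+8, 5+5, 8+2, 10+0) = 10
r[5] = max(2+10, 5+8, 8+5, 10+2, 13+0) = 13
r[6] = max(2+13, 5+10, 8+8, 10+5, 13+2, 17+0) = 17
r[7] = max(2+17, 5+13, 8+10, …, 17+2, 21+0) = 21
r[8] = max(2+21, 5+17, 8+13, …, 21+2, 23+0) = 23
r[9] = max(2+23, 5+21, 8+17, …, 23+2, 26+0) = 26
r[10] = max(2+26, 5+23, 8+21, …, 26+2, 28+0) = 29
r[11] = max(2+29, 5+26, 8+23, …, 28+2, 31+0) = 31
r[12] = max(2+31, 5+29, 8+26, …, 31+2, 33+0) = 34
One optimal cutting: 7 + 3 + 2 → ¢21 + ¢8 + ¢5 = ¢34.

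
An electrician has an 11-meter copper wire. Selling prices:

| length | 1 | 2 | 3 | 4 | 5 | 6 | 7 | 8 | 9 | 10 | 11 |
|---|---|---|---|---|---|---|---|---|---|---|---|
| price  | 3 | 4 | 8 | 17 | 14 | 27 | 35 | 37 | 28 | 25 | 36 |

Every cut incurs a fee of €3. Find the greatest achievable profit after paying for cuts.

49

Build r[k] bottom-up: r[k] = max over allowed piece i of (p[i] + r[k−i]) − 3 per cut.
r[1] = 3
r[2] = 4
r[3] = 8
r[4] = 17
r[5] = 17  (first piece 1, then r[4]=17)
r[6] = 27
r[7] = 35
r[8] = 37
r[9] = 37  (first piece 1, then r[8]=37)
r[10] = 41  (first piece 4, then r[6]=27)
r[11] = 49  (first piece 4, then r[7]=35)
One optimal plan: pieces 7 + 4 (1 cut) → €52 − €3 = €49.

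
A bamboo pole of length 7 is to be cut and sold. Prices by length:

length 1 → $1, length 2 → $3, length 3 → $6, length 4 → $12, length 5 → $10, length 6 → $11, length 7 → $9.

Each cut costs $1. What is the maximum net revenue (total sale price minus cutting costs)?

Consider every possible first cut. v[k] is the best of p[i]+v[k−i] over all sellable i≤k, charging 1 whenever i<k.
v[1] = 1
v[2] = max(1+1-1, 3+0) = 3
v[3] = max(1+3-1, 3+1-1, 6+0) = 6
v[4] = max(1+6-1, 3+3-1, 6+1-1, 12+0) = 12
v[5] = max(1+12-1, 3+6-1, 6+3-1, 12+1-1, 10+0) = 12
v[6] = max(1+12-1, 3+12-1, 6+6-1, 12+3-1, 10+1-1, 11+0) = 14
v[7] = max(1+14-1, 3+12-1, 6+12-1, …, 11+1-1, 9+0) = 17
One optimal plan: pieces 4 + 3 (1 cut) → $18 − $1 = $17.

17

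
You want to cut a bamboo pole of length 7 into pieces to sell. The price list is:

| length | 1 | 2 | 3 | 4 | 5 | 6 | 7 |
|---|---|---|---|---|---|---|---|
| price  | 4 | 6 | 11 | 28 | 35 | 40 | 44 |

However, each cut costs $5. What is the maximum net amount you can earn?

Let r[k] be the best obtainable value from length k. For each k, try every first piece i and keep the best of price[i] + r[k−i] minus the 5 cut fee when i<k.
r[1] = 4
r[2] = max(4+4-5, 6+0) = 6
r[3] = max(4+6-5, 6+4-5, 11+0) = 11
r[4] = max(4+11-5, 6+6-5, 11+4-5, 28+0) = 28
r[5] = max(4+28-5, 6+11-5, 11+6-5, 28+4-5, 35+0) = 35
r[6] = max(4+35-5, 6+28-5, 11+11-5, 28+6-5, 35+4-5, 40+0) = 40
r[7] = max(4+40-5, 6+35-5, 11+28-5, …, 40+4-5, 44+0) = 44
Best is to make no cuts and sell whole for $44.

44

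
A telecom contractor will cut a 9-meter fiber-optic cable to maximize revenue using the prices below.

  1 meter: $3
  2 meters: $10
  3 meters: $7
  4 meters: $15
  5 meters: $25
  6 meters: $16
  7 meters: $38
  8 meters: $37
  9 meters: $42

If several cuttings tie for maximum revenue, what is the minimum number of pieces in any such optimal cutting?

2

Let r[k] be the best obtainable value from length k. For each k, try every first piece i and keep the best of price[i] + r[k−i].
r[1] = 3
r[2] = 10
r[3] = 13  (first piece 1, then r[2]=10)
r[4] = 20  (first piece 2, then r[2]=10)
r[5] = 25
r[6] = 30  (first piece 2, then r[4]=20)
r[7] = 38
r[8] = 41  (first piece 1, then r[7]=38)
r[9] = 48  (first piece 2, then r[7]=38)
Maximum revenue is $48.
Now minimize piece count subject to staying optimal: for each k, pieces[k] = 1 + min over i with p[i]+r[k−i]=r[k] of pieces[k−i].
pieces[6] = 3
pieces[7] = 1
pieces[8] = 2
pieces[9] = 2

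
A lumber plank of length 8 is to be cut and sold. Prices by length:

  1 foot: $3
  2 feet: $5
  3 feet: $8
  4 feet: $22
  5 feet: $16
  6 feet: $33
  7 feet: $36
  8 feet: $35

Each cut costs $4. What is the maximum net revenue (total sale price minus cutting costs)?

Consider every possible first cut. net[k] is the best of p[i]+net[k−i] over all sellable i≤k, charging 4 whenever i<k.
net[1] = 3
net[2] = max(3+3-4, 5+0) = 5
net[3] = max(3+5-4, 5+3-4, 8+0) = 8
net[4] = max(3+8-4, 5+5-4, 8+3-4, 22+0) = 22
net[5] = max(3+22-4, 5+8-4, 8+5-4, 22+3-4, 16+0) = 21
net[6] = max(3+21-4, 5+22-4, 8+8-4, 22+5-4, 16+3-4, 33+0) = 33
net[7] = max(3+33-4, 5+21-4, 8+22-4, …, 33+3-4, 36+0) = 36
net[8] = max(3+36-4, 5+33-4, 8+21-4, …, 36+3-4, 35+0) = 40
One optimal plan: pieces 4 + 4 (1 cut) → $44 − $4 = $40.

40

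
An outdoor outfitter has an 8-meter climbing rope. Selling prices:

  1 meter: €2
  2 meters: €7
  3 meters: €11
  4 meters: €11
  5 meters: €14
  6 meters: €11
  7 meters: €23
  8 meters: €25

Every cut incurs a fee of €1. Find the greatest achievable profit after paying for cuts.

27

Build net[k] bottom-up: net[k] = max over allowed piece i of (p[i] + net[k−i]) − 1 per cut.
net[1] = 2
net[2] = 7
net[3] = 11
net[4] = 13  (first piece 2, then net[2]=7)
net[5] = 17  (first piece 2, then net[3]=11)
net[6] = 21  (first piece 3, then net[3]=11)
net[7] = 23  (first piece 2, then net[5]=17)
net[8] = 27  (first piece 2, then net[6]=21)
One optimal plan: pieces 3 + 3 + 2 (2 cuts) → €29 − €2 = €27.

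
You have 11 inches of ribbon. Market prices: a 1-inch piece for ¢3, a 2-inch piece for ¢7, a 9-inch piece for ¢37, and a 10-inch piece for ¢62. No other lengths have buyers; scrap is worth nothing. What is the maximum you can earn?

65

Let r[k] be the best obtainable value from length k. For each k, try every first piece i and keep the best of price[i] + r[k−i].
r[1] = 3
r[2] = max(3+3, 7+0) = 7
r[3] = max(3+7, 7+3) = 10
r[4] = max(3+10, 7+7) = 14
r[5] = max(3+14, 7+10) = 17
r[6] = max(3+17, 7+14) = 21
r[7] = max(3+21, 7+17) = 24
r[8] = max(3+24, 7+21) = 28
r[9] = max(3+28, 7+24, 37+0) = 37
r[10] = max(3+37, 7+28, 37+3, 62+0) = 62
r[11] = max(3+62, 7+37, 37+7, 62+3) = 65
One optimal cutting: 10 + 1 → ¢65.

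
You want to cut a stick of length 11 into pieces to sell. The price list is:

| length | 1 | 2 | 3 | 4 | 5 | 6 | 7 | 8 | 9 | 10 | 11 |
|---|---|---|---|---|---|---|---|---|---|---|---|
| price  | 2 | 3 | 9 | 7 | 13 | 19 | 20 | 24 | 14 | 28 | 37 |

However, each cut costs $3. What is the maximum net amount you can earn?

37

Build v[k] bottom-up: v[k] = max over allowed piece i of (p[i] + v[k−i]) − 3 per cut.
v[1] = 2
v[2] = max(2+2-3, 3+0) = 3
v[3] = max(2+3-3, 3+2-3, 9+0) = 9
v[4] = max(2+9-3, 3+3-3, 9+2-3, 7+0) = 8
v[5] = max(2+8-3, 3+9-3, 9+3-3, 7+2-3, 13+0) = 13
v[6] = max(2+13-3, 3+8-3, 9+9-3, 7+3-3, 13+2-3, 19+0) = 19
v[7] = max(2+19-3, 3+13-3, 9+8-3, …, 19+2-3, 20+0) = 20
v[8] = max(2+20-3, 3+19-3, 9+13-3, …, 20+2-3, 24+0) = 24
v[9] = max(2+24-3, 3+20-3, 9+19-3, …, 24+2-3, 14+0) = 25
v[10] = max(2+25-3, 3+24-3, 9+20-3, …, 14+2-3, 28+0) = 28
v[11] = max(2+28-3, 3+25-3, 9+24-3, …, 28+2-3, 37+0) = 37
Best is to make no cuts and sell whole for $37.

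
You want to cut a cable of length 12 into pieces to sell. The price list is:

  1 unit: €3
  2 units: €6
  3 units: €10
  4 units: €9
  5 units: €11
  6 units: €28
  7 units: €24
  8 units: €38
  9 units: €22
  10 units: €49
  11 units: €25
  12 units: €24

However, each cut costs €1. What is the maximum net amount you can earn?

55

Let r[k] be the best obtainable value from length k. For each k, try every first piece i and keep the best of price[i] + r[k−i] minus the 1 cut fee when i<k.
r[1] = 3
r[2] = 6
r[3] = 10
r[4] = 12  (first piece 1, then r[3]=10)
r[5] = 15  (first piece 2, then r[3]=10)
r[6] = 28
r[7] = 30  (first piece 1, then r[6]=28)
r[8] = 38
r[9] = 40  (first piece 1, then r[8]=38)
r[10] = 49
r[11] = 51  (first piece 1, then r[10]=49)
r[12] = 55  (first piece 6, then r[6]=28)
One optimal plan: pieces 6 + 6 (1 cut) → €56 − €1 = €55.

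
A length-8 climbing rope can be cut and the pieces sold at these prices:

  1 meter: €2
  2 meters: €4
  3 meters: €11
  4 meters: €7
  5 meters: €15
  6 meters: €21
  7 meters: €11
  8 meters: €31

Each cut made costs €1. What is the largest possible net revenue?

Consider every possible first cut. net[k] is the best of p[i]+net[k−i] over all sellable i≤k, charging 1 whenever i<k.
net[1] = 2
net[2] = max(2+2-1, 4+0) = 4
net[3] = max(2+4-1, 4+2-1, 11+0) = 11
net[4] = max(2+11-1, 4+4-1, 11+2-1, 7+0) = 12
net[5] = max(2+12-1, 4+11-1, 11+4-1, 7+2-1, 15+0) = 15
net[6] = max(2+15-1, 4+12-1, 11+11-1, 7+4-1, 15+2-1, 21+0) = 21
net[7] = max(2+21-1, 4+15-1, 11+12-1, …, 21+2-1, 11+0) = 22
net[8] = max(2+22-1, 4+21-1, 11+15-1, …, 11+2-1, 31+0) = 31
Best is to make no cuts and sell whole for €31.

31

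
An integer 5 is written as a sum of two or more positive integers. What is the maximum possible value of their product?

6

Fill m[k] for k=2..5: at each k try every first piece i and multiply by the better of (k−i) uncut or m[k−i].
m[2] = 1·max(1,0) = 1·1 = 1
m[3] = max(1·2, 2·1) = 2
m[4] = max(1·3, 2·2, 3·1) = 4
m[5] = max(1·4, 2·3, 3·2, 4·1) = 6
One optimal split: 3 + 2; product 3·2 = 6.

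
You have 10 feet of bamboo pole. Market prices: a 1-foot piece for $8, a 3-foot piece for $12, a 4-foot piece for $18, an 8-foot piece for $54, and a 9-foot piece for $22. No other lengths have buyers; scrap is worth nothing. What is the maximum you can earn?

80

Build f[k] bottom-up: f[k] = max over allowed piece i of (p[i] + f[k−i]).
f[1] = 8
f[2] = 16  (first piece 1, then f[1]=8)
f[3] = 24  (first piece 1, then f[2]=16)
f[4] = 32  (first piece 1, then f[3]=24)
f[5] = 40  (first piece 1, then f[4]=32)
f[6] = 48  (first piece 1, then f[5]=40)
f[7] = 56  (first piece 1, then f[6]=48)
f[8] = 64  (first piece 1, then f[7]=56)
f[9] = 72  (first piece 1, then f[8]=64)
f[10] = 80  (first piece 1, then f[9]=72)
One optimal cutting: 1 + 1 + 1 + 1 + 1 + 1 + 1 + 1 + 1 + 1 → $80.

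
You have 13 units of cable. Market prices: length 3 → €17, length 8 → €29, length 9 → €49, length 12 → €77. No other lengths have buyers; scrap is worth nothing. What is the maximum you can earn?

Let best[k] be the best obtainable value from length k. For each k, try every first piece i and keep the best of price[i] + best[k−i].
best[1] = 0
best[2] = 0
best[3] = 17
best[4] = 17
best[5] = 17
best[6] = 34  (first piece 3, then best[3]=17)
best[7] = 34
best[8] = 34
best[9] = 51  (first piece 3, then best[6]=34)
best[10] = 51
best[11] = 51
best[12] = 77
best[13] = 77
One optimal cutting: pieces 12 with 1 unit of scrap → €77.

77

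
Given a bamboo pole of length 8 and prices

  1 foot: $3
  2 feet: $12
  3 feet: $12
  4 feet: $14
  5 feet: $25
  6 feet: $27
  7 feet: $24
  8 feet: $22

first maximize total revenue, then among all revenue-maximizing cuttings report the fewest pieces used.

Let r[k] be the best obtainable value from length k. For each k, try every first piece i and keep the best of price[i] + r[k−i].
r[1] = 3
r[2] = 12
r[3] = 15  (first piece 1, then r[2]=12)
r[4] = 24  (first piece 2, then r[2]=12)
r[5] = 27  (first piece 1, then r[4]=24)
r[6] = 36  (first piece 2, then r[4]=24)
r[7] = 39  (first piece 1, then r[6]=36)
r[8] = 48  (first piece 2, then r[6]=36)
Maximum revenue is $48.
Now minimize piece count subject to staying optimal: for each k, pieces[k] = 1 + min over i with p[i]+r[k−i]=r[k] of pieces[k−i].
pieces[5] = 3
pieces[6] = 3
pieces[7] = 4
pieces[8] = 4

4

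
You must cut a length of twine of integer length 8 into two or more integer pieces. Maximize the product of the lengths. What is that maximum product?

18

Fill prod[k] for k=2..8: at each k try every first piece i and multiply by the better of (k−i) uncut or prod[k−i].
prod[2] = 1·max(1,0) = 1·1 = 1
prod[3] = 1·max(2,1) = 1·2 = 2
prod[4] = 2·max(2,1) = 2·2 = 4
prod[5] = 2·max(3,2) = 2·3 = 6
prod[6] = 3·max(3,2) = 3·3 = 9
prod[7] = 2·max(5,6) = 2·6 = 12
prod[8] = 2·max(6,9) = 2·9 = 18
One optimal split: 3 + 3 + 2; product 3·3·2 = 18.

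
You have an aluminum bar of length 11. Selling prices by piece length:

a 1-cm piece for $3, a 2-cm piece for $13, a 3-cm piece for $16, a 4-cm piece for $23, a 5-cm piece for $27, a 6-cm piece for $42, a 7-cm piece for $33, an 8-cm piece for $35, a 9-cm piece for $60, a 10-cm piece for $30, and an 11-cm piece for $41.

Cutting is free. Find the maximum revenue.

Let r[k] be the best obtainable value from length k. For each k, try every first piece i and keep the best of price[i] + r[k−i].
r[1] = 3
r[2] = 13
r[3] = 16  (first piece 1, then r[2]=13)
r[4] = 26  (first piece 2, then r[2]=13)
r[5] = 29  (first piece 1, then r[4]=26)
r[6] = 42
r[7] = 45  (first piece 1, then r[6]=42)
r[8] = 55  (first piece 2, then r[6]=42)
r[9] = 60
r[10] = 68  (first piece 2, then r[8]=55)
r[11] = 73  (first piece 2, then r[9]=60)
One optimal cutting: 9 + 2 → $60 + $13 = $73.

73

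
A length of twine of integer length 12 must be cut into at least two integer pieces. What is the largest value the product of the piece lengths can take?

81

Let f[k] be the best product for length k (with at least one cut). For each first piece i, the rest contributes max(k−i, f[k−i]).
f[2] = 1×max(1,0) = 1×1 = 1
f[3] = 1×max(2,1) = 1×2 = 2
f[4] = 2×max(2,1) = 2×2 = 4
f[5] = 2×max(3,2) = 2×3 = 6
f[6] = 3×max(3,2) = 3×3 = 9
f[7] = 2×max(5,6) = 2×6 = 12
f[8] = 2×max(6,9) = 2×9 = 18
f[9] = 3×max(6,9) = 3×9 = 27
f[10] = 2×max(8,18) = 2×18 = 36
f[11] = 2×max(9,27) = 2×27 = 54
f[12] = 3×max(9,27) = 3×27 = 81
One optimal split: 3 + 3 + 3 + 3; product 3×3×3×3 = 81.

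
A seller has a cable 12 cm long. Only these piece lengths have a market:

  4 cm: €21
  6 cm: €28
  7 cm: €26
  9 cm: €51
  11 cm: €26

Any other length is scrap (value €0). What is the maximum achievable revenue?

Consider every possible first cut. best[k] is the best of p[i]+best[k−i] over all sellable i≤k.
best[1] = 0
best[2] = 0
best[3] = 0
best[4] = 21
best[5] = 21
best[6] = 28
best[7] = 28
best[8] = 42  (first piece 4, then best[4]=21)
best[9] = 51
best[10] = 51
best[11] = 51
best[12] = 63  (first piece 4, then best[8]=42)
One optimal cutting: 4 + 4 + 4 → €63.

63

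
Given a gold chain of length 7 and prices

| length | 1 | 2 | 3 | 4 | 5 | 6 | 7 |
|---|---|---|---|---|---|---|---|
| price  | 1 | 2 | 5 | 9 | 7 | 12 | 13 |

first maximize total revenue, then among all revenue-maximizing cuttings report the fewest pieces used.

2

Consider every possible first cut. r[k] is the best of p[i]+r[k−i] over all sellable i≤k.
r[1] = 1
r[2] = max(1+1, 2+0) = 2
r[3] = max(1+2, 2+1, 5+0) = 5
r[4] = max(1+5, 2+2, 5+1, 9+0) = 9
r[5] = max(1+9, 2+5, 5+2, 9+1, 7+0) = 10
r[6] = max(1+10, 2+9, 5+5, 9+2, 7+1, 12+0) = 12
r[7] = max(1+12, 2+10, 5+9, …, 12+1, 13+0) = 14
Maximum revenue is $14.
Now minimize piece count subject to staying optimal: for each k, pieces[k] = 1 + min over i with p[i]+r[k−i]=r[k] of pieces[k−i].
pieces[4] = 1
pieces[5] = 2
pieces[6] = 1
pieces[7] = 2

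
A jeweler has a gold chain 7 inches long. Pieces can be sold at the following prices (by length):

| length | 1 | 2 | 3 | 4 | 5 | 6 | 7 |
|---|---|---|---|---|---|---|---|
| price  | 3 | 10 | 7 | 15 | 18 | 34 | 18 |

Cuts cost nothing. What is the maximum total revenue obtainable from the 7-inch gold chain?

Build best[k] bottom-up: best[k] = max over allowed piece i of (p[i] + best[k−i]).
best[1] = 3
best[2] = max(3+3, 10+0) = 10
best[3] = max(3+10, 10+3, 7+0) = 13
best[4] = max(3+13, 10+10, 7+3, 15+0) = 20
best[5] = max(3+20, 10+13, 7+10, 15+3, 18+0) = 23
best[6] = max(3+23, 10+20, 7+13, 15+10, 18+3, 34+0) = 34
best[7] = max(3+34, 10+23, 7+20, …, 34+3, 18+0) = 37
One optimal cutting: 6 + 1 → $34 + $3 = $37.

37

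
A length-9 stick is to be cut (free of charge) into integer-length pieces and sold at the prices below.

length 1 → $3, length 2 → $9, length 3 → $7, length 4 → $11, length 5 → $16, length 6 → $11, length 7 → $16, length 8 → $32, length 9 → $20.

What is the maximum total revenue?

Let best[k] be the best obtainable value from length k. For each k, try every first piece i and keep the best of price[i] + best[k−i].
best[1] = 3
best[2] = max(3+3, 9+0) = 9
best[3] = max(3+9, 9+3, 7+0) = 12
best[4] = max(3+12, 9+9, 7+3, 11+0) = 18
best[5] = max(3+18, 9+12, 7+9, 11+3, 16+0) = 21
best[6] = max(3+21, 9+18, 7+12, 11+9, 16+3, 11+0) = 27
best[7] = max(3+27, 9+21, 7+18, …, 11+3, 16+0) = 30
best[8] = max(3+30, 9+27, 7+21, …, 16+3, 32+0) = 36
best[9] = max(3+36, 9+30, 7+27, …, 32+3, 20+0) = 39
One optimal cutting: 2 + 2 + 2 + 2 + 1 → $9 + $9 + $9 + $9 + $3 = $39.

39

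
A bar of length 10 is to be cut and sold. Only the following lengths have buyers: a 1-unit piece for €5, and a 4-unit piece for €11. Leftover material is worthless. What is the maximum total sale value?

50

Let r[k] be the best obtainable value from length k. For each k, try every first piece i and keep the best of price[i] + r[k−i].
r[1] = 5
r[2] = 10  (first piece 1, then r[1]=5)
r[3] = 15  (first piece 1, then r[2]=10)
r[4] = max(5+15, 11+0) = 20
r[5] = max(5+20, 11+5) = 25
r[6] = max(5+25, 11+10) = 30
r[7] = max(5+30, 11+15) = 35
r[8] = max(5+35, 11+20) = 40
r[9] = max(5+40, 11+25) = 45
r[10] = max(5+45, 11+30) = 50
One optimal cutting: 1 + 1 + 1 + 1 + 1 + 1 + 1 + 1 + 1 + 1 → €50.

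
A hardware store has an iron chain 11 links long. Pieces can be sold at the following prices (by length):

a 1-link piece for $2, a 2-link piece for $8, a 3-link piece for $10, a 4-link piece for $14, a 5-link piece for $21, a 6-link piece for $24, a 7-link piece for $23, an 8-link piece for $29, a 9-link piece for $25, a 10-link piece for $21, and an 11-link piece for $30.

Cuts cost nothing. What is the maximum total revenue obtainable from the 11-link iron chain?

45

Let best[k] be the best obtainable value from length k. For each k, try every first piece i and keep the best of price[i] + best[k−i].
best[1] = 2
best[2] = max(2+2, 8+0) = 8
best[3] = max(2+8, 8+2, 10+0) = 10
best[4] = max(2+10, 8+8, 10+2, 14+0) = 16
best[5] = max(2+16, 8+10, 10+8, 14+2, 21+0) = 21
best[6] = max(2+21, 8+16, 10+10, 14+8, 21+2, 24+0) = 24
best[7] = max(2+24, 8+21, 10+16, …, 24+2, 23+0) = 29
best[8] = max(2+29, 8+24, 10+21, …, 23+2, 29+0) = 32
best[9] = max(2+32, 8+29, 10+24, …, 29+2, 25+0) = 37
best[10] = max(2+37, 8+32, 10+29, …, 25+2, 21+0) = 42
best[11] = max(2+42, 8+37, 10+32, …, 21+2, 30+0) = 45
One optimal cutting: 5 + 2 + 2 + 2 → $21 + $8 + $8 + $8 = $45.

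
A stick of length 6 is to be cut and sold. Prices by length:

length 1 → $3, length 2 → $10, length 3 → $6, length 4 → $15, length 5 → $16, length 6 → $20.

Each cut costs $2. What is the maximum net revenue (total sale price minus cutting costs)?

26

Consider every possible first cut. net[k] is the best of p[i]+net[k−i] over all sellable i≤k, charging 2 whenever i<k.
net[1] = 3
net[2] = max(3+3-2, 10+0) = 10
net[3] = max(3+10-2, 10+3-2, 6+0) = 11
net[4] = max(3+11-2, 10+10-2, 6+3-2, 15+0) = 18
net[5] = max(3+18-2, 10+11-2, 6+10-2, 15+3-2, 16+0) = 19
net[6] = max(3+19-2, 10+18-2, 6+11-2, 15+10-2, 16+3-2, 20+0) = 26
One optimal plan: pieces 2 + 2 + 2 (2 cuts) → $30 − $4 = $26.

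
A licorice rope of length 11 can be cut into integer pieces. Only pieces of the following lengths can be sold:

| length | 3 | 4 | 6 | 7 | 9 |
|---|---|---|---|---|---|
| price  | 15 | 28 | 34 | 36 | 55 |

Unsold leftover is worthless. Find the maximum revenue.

71

Build r[k] bottom-up: r[k] = max over allowed piece i of (p[i] + r[k−i]).
r[1] = 0
r[2] = 0
r[3] = 15
r[4] = 28
r[5] = 28
r[6] = 34
r[7] = 43  (first piece 3, then r[4]=28)
r[8] = 56  (first piece 4, then r[4]=28)
r[9] = 56
r[10] = 62  (first piece 4, then r[6]=34)
r[11] = 71  (first piece 3, then r[8]=56)
One optimal cutting: 4 + 4 + 3 → ¢71.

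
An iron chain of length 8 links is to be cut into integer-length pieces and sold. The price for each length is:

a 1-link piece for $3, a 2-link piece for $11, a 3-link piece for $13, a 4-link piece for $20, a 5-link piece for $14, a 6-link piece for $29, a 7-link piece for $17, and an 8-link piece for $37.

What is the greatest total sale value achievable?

Consider every possible first cut. v[k] is the best of p[i]+v[k−i] over all sellable i≤k.
v[1] = 3
v[2] = max(3+3, 11+0) = 11
v[3] = max(3+11, 11+3, 13+0) = 14
v[4] = max(3+14, 11+11, 13+3, 20+0) = 22
v[5] = max(3+22, 11+14, 13+11, 20+3, 14+0) = 25
v[6] = max(3+25, 11+22, 13+14, 20+11, 14+3, 29+0) = 33
v[7] = max(3+33, 11+25, 13+22, …, 29+3, 17+0) = 36
v[8] = max(3+36, 11+33, 13+25, …, 17+3, 37+0) = 44
One optimal cutting: 2 + 2 + 2 + 2 → $11 + $11 + $11 + $11 = $44.

44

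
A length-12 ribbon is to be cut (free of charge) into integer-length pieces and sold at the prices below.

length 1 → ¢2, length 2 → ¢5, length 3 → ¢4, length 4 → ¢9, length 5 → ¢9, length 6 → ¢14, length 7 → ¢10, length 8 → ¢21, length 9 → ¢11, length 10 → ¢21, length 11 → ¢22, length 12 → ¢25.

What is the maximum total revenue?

31

Consider every possible first cut. R[k] is the best of p[i]+R[k−i] over all sellable i≤k.
R[1] = 2
R[2] = max(2+2, 5+0) = 5
R[3] = max(2+5, 5+2, 4+0) = 7
R[4] = max(2+7, 5+5, 4+2, 9+0) = 10
R[5] = max(2+10, 5+7, 4+5, 9+2, 9+0) = 12
R[6] = max(2+12, 5+10, 4+7, 9+5, 9+2, 14+0) = 15
R[7] = max(2+15, 5+12, 4+10, …, 14+2, 10+0) = 17
R[8] = max(2+17, 5+15, 4+12, …, 10+2, 21+0) = 21
R[9] = max(2+21, 5+17, 4+15, …, 21+2, 11+0) = 23
R[10] = max(2+23, 5+21, 4+17, …, 11+2, 21+0) = 26
R[11] = max(2+26, 5+23, 4+21, …, 21+2, 22+0) = 28
R[12] = max(2+28, 5+26, 4+23, …, 22+2, 25+0) = 31
One optimal cutting: 8 + 2 + 2 → ¢21 + ¢5 + ¢5 = ¢31.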